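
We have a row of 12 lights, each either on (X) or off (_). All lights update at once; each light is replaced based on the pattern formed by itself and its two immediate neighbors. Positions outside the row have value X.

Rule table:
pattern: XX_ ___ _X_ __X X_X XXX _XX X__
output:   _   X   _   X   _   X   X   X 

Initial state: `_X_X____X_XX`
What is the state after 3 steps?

____XXXX__XX
XXXXXXX_XXXX
XXXXXX__XXXX

XXXXXX__XXXX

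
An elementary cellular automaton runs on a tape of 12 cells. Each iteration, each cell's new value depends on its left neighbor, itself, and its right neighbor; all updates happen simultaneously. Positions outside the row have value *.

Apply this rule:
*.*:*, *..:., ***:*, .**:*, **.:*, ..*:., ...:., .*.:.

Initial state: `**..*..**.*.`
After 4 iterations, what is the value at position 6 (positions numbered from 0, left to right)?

iteration 1: **.....***.*
iteration 2: **.....*****
iteration 3: **.....*****  (fixed point — unchanged through iteration 4)
position 6 holds .

.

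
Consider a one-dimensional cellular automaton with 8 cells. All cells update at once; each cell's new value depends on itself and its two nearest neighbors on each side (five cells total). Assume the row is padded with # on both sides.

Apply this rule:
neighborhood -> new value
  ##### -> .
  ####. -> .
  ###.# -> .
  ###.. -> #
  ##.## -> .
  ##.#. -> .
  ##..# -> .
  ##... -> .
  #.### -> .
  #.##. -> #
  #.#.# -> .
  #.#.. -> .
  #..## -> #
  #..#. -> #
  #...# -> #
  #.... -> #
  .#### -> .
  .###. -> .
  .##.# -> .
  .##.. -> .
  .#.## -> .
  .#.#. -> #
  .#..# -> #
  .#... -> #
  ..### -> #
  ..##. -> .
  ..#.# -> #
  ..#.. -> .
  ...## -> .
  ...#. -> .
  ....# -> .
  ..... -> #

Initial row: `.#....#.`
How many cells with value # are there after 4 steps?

2

step 1: ..##..#.
step 2: .#...##.
step 3: ..##....
step 4: .#...#..
count of #: 2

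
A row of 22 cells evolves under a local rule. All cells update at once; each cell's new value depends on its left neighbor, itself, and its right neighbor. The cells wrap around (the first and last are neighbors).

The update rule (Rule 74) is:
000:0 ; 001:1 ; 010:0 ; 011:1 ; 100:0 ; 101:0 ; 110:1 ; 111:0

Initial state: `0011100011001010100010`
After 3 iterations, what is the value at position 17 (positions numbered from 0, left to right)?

0110100111010000000100
1110001101000000001000
1010011100000000010001
position 17 holds 1

1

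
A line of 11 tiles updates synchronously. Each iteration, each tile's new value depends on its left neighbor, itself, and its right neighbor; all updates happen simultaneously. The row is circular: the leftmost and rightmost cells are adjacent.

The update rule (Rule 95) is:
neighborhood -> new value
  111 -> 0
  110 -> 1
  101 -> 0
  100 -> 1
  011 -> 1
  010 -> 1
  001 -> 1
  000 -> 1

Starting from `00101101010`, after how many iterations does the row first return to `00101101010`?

2

11101101011
00101101010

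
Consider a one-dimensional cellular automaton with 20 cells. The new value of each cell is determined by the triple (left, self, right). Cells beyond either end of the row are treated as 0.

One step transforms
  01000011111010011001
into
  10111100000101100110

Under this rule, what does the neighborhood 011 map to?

At position 6 the neighborhood is 011; the next row has 0 there.

0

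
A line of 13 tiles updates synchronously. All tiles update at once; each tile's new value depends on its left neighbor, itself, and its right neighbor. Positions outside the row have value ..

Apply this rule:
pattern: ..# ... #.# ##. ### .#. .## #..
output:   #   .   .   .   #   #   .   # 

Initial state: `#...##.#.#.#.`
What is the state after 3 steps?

##.#...#.#.##
...##.##.#...
..#......##..

..#......##..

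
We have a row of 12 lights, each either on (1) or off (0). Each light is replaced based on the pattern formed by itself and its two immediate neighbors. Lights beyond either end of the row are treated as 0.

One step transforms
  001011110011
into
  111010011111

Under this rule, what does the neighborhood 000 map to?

1

At position 0 the neighborhood is 000; the next row has 1 there.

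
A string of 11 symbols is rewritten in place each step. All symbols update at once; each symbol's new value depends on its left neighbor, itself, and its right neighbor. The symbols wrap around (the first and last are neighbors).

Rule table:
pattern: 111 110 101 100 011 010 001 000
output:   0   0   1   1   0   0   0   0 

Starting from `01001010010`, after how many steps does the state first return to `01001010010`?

11

00100101001
10010010100
01001001010
00100100101
10010010010
01001001001
10100100100
01010010010
00101001001
10010100100
01001010010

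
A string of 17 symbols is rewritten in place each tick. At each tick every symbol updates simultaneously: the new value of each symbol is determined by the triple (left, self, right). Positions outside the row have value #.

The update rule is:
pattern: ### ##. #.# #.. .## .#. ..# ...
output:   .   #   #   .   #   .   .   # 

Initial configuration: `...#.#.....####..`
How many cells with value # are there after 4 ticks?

10

.#..#..###.#..#..
#......#.##......
#.####..###.####.
###..#..#.###..##
count of #: 10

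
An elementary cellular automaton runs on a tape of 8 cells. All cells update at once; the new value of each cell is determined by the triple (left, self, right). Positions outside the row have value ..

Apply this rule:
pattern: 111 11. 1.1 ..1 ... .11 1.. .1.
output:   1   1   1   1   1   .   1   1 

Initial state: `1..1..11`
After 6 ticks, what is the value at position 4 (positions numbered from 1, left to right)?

1

111111.1
.1111111
1.111111
11.11111
.11.1111
1.11.111
position 4 holds 1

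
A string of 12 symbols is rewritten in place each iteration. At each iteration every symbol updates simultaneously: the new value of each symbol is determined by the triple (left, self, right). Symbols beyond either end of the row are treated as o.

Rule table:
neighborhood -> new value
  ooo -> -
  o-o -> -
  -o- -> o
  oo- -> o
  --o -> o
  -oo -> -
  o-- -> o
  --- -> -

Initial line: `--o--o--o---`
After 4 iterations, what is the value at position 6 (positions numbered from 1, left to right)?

-

oooooooooo-o
---------o--
o-------oooo
oo-----o----
position 6 holds -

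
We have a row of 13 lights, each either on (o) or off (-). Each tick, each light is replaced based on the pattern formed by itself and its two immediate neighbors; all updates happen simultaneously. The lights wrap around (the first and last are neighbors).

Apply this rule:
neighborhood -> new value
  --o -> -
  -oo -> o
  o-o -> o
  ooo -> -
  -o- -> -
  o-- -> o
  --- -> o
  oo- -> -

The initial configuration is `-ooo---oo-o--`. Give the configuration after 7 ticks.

-o--oo-o-o-oo
o-o-o-o-o-oo-
-o-o-o-o-oo-o
o-o-o-o-oo-o-
-o-o-o-oo-o-o
o-o-o-oo-o-o-
-o-o-oo-o-o-o

-o-o-oo-o-o-o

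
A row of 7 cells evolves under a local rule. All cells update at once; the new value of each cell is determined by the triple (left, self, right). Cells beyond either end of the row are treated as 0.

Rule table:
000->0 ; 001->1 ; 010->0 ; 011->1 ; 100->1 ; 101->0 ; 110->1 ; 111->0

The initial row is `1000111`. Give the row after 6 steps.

0101101
1001100
0111110
1100011
1110111
1010101

1010101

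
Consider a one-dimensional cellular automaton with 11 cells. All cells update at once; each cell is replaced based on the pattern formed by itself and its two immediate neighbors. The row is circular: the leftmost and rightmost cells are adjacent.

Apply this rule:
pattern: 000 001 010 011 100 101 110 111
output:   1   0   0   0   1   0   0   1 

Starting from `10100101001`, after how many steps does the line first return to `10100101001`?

step 1: 00010000100
step 2: 11001110011
step 3: 10100101001

3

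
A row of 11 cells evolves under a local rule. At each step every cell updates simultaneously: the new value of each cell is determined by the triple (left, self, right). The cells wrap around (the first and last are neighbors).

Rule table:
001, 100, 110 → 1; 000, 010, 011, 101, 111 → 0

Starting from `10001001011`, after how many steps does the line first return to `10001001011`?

11010110000
01000011001
00100101110
01011000011
00001100101
10010111000
01100001101
00110010100
01011100010
10000110101
11001010000
01110001001
00011010110
00101000011
11000100101
01101011000
10100001100
00010010111
10101100001
10000110010
01001011100
10110000110
00011001010
00101110001
11000011010
01100101000
10111000100
00001101011
10010100001
11100010010
00110101100
01010000110
10001001011

33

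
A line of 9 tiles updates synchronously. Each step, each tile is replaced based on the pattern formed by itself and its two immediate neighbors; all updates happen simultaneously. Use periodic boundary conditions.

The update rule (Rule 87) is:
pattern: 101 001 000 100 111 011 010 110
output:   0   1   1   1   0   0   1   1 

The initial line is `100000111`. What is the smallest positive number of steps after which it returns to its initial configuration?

111111000
000001111
111110001
000011110
111100011
000111100
111000111
001111000
110001111
011110000
100011111
111100000
000111111
111000001
001111110
110000011
011111100
100000111

18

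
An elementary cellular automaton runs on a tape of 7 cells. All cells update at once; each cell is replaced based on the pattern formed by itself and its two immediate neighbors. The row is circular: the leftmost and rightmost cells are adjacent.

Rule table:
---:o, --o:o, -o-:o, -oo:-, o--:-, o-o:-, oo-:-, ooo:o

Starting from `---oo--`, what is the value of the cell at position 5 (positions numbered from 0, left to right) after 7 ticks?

tick 1: ooo---o
tick 2: oo--oo-
tick 3: ---o---
tick 4: oooo-oo
tick 5: ooo---o  (repeats tick 1; period 4)
tick 7: ---o---
position 5 holds -

-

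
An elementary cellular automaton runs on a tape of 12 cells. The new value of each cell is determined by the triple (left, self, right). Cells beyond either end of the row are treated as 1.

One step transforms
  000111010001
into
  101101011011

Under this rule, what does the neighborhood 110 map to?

At position 5 the neighborhood is 110; the next row has 1 there.

1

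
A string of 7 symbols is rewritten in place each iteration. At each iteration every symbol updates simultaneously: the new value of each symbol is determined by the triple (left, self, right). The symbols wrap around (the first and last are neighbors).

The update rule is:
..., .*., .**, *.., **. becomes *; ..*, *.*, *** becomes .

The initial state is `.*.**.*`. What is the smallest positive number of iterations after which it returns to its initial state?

iteration 1: .*.**.*

1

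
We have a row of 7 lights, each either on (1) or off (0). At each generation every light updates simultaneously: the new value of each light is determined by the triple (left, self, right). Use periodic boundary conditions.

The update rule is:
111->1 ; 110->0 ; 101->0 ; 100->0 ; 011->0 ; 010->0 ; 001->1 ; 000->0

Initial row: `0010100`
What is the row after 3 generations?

0000001

0100000
1000000
0000001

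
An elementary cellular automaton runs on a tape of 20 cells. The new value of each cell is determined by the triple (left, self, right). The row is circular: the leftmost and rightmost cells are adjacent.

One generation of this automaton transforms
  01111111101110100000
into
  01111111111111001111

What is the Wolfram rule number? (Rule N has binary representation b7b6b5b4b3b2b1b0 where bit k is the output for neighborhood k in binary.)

233

position 2: 111 → 1  (bit 7 = 1)
position 8: 110 → 1  (bit 6 = 1)
position 9: 101 → 1  (bit 5 = 1)
position 15: 100 → 0  (bit 4 = 0)
position 1: 011 → 1  (bit 3 = 1)
position 14: 010 → 0  (bit 2 = 0)
position 0: 001 → 0  (bit 1 = 0)
position 16: 000 → 1  (bit 0 = 1)
bits b7..b0 = 11101001 = 233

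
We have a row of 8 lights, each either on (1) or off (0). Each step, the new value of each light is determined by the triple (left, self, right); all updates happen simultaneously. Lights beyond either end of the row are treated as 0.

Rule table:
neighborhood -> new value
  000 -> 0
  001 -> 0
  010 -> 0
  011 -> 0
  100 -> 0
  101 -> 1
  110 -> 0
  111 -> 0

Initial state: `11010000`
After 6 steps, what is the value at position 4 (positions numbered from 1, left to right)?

00100000
00000000
00000000  (fixed point — unchanged through step 6)
position 4 holds 0

0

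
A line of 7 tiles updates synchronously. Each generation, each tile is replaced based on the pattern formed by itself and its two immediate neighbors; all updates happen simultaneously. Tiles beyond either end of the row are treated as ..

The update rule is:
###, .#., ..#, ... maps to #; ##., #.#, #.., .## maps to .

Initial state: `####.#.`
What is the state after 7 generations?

#.##.##

.##..#.
#...##.
#.##...
#....##
#.###..
#..#..#
#.##.##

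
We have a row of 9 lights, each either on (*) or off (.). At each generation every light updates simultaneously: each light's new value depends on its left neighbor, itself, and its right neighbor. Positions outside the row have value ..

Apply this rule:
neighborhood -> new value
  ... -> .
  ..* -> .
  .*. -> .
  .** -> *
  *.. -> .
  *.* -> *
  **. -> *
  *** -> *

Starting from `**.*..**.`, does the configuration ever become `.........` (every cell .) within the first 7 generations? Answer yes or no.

***...**.
***...**.  (fixed point — unchanged through generation 7)
generation 7 is ***...**., still not uniform .

no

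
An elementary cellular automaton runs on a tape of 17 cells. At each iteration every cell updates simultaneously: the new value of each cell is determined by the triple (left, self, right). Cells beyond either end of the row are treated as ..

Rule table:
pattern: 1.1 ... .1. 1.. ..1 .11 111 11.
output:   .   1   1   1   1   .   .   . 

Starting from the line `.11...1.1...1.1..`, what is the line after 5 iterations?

iteration 1: 1..1111.11111.111
iteration 2: 111..............
iteration 3: ...11111111111111
iteration 4: 111..............  (repeats iteration 2; period 2)
iteration 5: ...11111111111111

...11111111111111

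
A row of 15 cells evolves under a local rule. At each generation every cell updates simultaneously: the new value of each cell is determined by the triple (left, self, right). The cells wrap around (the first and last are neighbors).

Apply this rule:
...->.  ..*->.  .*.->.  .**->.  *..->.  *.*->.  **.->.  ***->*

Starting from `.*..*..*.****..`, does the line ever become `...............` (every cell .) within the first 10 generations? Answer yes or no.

yes

..........**...
...............
all cells are . at generation 2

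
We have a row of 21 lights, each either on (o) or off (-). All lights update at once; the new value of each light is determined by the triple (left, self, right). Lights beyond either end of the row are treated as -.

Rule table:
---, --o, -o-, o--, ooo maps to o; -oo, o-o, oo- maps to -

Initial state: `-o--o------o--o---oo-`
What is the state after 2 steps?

oooooooooooooooooo--o
-oooooooooooooooo-ooo

-oooooooooooooooo-ooo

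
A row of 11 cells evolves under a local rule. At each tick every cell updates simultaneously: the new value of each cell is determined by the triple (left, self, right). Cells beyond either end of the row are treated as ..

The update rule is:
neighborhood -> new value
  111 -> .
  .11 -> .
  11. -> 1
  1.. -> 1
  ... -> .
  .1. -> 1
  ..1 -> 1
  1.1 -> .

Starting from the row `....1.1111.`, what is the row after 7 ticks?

...11....11
..1.11..1.1
.11..1111.1
1.111...1.1
1...11.11.1
11.1.1..1.1
.1.1.1111.1

.1.1.1111.1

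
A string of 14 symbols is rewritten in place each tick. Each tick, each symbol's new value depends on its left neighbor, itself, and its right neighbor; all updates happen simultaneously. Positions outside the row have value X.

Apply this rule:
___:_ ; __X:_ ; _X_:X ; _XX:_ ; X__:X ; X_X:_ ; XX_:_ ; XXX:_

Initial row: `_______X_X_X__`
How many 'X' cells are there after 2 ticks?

tick 1: X______X_X_XX_
tick 2: _X_____X_X____
count of X: 3

3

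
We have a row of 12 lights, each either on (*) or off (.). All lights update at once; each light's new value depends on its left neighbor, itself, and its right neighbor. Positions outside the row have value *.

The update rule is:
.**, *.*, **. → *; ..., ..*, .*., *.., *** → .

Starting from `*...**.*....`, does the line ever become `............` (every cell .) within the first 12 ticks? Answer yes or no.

tick 1: *...***.....
tick 2: *...*.*.....
tick 3: *....*......
tick 4: *...........
tick 5: *...........  (fixed point — unchanged through tick 12)
tick 12 is *..........., still not uniform .

no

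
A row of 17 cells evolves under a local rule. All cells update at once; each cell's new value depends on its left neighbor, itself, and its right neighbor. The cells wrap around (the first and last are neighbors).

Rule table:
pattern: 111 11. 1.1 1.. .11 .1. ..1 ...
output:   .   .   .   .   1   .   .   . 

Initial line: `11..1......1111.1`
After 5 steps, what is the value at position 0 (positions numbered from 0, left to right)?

...........1....1
.................
.................  (fixed point — unchanged through step 5)
position 0 holds .

.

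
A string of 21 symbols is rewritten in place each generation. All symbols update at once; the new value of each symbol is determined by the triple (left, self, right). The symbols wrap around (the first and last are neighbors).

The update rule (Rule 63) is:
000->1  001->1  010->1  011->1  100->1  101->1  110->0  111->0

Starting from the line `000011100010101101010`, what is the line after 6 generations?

000000011100000001100

111110011111111011111
000001110000000110000
111111001111111101111
000000111000000011000
111111100111111110111
000000011100000001100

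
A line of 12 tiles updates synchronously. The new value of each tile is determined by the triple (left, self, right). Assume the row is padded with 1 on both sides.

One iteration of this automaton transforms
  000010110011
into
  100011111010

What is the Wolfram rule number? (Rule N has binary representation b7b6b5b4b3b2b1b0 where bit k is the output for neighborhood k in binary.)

position 11: 111 → 0  (bit 7 = 0)
position 7: 110 → 1  (bit 6 = 1)
position 5: 101 → 1  (bit 5 = 1)
position 0: 100 → 1  (bit 4 = 1)
position 6: 011 → 1  (bit 3 = 1)
position 4: 010 → 1  (bit 2 = 1)
position 3: 001 → 0  (bit 1 = 0)
position 1: 000 → 0  (bit 0 = 0)
bits b7..b0 = 01111100 = 124

124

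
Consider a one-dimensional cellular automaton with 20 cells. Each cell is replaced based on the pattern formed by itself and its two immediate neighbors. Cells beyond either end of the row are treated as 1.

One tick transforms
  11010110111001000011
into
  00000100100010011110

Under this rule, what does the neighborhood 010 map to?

At position 3 the neighborhood is 010; the next row has 0 there.

0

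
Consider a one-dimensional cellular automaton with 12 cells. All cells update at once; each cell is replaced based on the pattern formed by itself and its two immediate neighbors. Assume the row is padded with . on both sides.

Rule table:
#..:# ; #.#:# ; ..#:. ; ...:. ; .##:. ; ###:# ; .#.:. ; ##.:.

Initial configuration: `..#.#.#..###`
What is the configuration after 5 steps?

...#.#.#..#.
....#.#.#..#
.....#.#.#..
......#.#.#.
.......#.#.#

.......#.#.#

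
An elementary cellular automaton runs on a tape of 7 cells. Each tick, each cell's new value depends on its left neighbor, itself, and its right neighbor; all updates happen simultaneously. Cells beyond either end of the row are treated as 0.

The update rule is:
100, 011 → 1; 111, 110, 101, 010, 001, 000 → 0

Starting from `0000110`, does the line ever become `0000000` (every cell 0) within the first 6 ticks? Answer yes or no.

tick 1: 0000101
tick 2: 0000000
all cells are 0 at tick 2

yes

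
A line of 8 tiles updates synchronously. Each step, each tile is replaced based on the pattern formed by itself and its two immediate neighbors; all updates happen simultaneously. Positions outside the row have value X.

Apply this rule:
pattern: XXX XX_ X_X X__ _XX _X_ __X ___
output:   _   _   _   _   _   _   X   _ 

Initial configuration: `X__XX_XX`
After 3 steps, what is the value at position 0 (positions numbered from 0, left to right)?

__X_____
_X_____X
______X_
position 0 holds _

_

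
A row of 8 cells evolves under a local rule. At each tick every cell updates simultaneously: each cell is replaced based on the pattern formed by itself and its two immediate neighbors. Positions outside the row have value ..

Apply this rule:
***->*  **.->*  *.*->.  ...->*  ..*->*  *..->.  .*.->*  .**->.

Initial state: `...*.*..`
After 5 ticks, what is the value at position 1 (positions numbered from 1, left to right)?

****.*.*
.***.*.*
*.**.*.*
*..*.*.*
*.**.*.*
position 1 holds *

*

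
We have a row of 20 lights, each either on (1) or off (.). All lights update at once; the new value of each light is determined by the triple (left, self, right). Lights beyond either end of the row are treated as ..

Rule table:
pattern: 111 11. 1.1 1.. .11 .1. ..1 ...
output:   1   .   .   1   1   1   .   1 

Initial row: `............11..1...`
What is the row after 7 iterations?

iteration 1: 11111111111.1.1.1111
iteration 2: 1111111111..1.1.111.
iteration 3: 111111111.1.1.1.11.1
iteration 4: 11111111..1.1.1.1..1
iteration 5: 1111111.1.1.1.1.11.1
iteration 6: 111111..1.1.1.1.1..1
iteration 7: 11111.1.1.1.1.1.11.1

11111.1.1.1.1.1.11.1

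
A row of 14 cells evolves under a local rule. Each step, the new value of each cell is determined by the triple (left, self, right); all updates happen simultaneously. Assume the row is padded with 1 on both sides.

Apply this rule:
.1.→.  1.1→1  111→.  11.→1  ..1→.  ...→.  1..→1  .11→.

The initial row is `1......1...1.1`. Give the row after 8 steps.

.11.11.11.....

11......1...1.
.11......1...1
1.11......1...
11.11......1..
.11.11......1.
1.11.11......1
11.11.11......
.11.11.11.....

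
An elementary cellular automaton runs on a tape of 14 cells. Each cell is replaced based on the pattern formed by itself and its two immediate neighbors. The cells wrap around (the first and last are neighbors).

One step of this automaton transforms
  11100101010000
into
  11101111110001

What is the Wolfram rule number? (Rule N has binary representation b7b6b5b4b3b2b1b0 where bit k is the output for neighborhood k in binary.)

238

position 1: 111 → 1  (bit 7 = 1)
position 2: 110 → 1  (bit 6 = 1)
position 6: 101 → 1  (bit 5 = 1)
position 3: 100 → 0  (bit 4 = 0)
position 0: 011 → 1  (bit 3 = 1)
position 5: 010 → 1  (bit 2 = 1)
position 4: 001 → 1  (bit 1 = 1)
position 11: 000 → 0  (bit 0 = 0)
bits b7..b0 = 11101110 = 238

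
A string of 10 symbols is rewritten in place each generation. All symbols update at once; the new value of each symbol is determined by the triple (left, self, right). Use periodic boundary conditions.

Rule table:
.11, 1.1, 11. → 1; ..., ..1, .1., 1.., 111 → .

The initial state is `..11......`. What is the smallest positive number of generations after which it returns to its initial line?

1

..11......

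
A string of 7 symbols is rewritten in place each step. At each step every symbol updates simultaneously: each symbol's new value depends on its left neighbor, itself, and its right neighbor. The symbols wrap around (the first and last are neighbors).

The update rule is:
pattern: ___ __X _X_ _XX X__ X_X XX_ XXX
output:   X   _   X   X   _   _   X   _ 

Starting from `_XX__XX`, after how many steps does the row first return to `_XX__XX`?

step 1: _XX__XX

1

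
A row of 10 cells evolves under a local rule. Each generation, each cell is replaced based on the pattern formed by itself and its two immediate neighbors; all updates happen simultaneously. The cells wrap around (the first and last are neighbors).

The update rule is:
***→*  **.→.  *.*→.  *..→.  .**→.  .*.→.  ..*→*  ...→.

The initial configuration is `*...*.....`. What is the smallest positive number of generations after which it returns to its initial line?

10

...*.....*
..*.....*.
.*.....*..
*.....*...
.....*...*
....*...*.
...*...*..
..*...*...
.*...*....
*...*.....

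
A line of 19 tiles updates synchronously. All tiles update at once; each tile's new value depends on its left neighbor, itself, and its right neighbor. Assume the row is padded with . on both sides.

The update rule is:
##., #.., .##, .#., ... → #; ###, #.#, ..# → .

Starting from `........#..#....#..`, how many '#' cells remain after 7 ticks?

11

#######.##.####.###
#.....#.##.#..#.#.#
#####.#.##.##.#.#.#
#...#.#.##.##.#.#.#
###.#.#.##.##.#.#.#
#.#.#.#.##.##.#.#.#
#.#.#.#.##.##.#.#.#
count of #: 11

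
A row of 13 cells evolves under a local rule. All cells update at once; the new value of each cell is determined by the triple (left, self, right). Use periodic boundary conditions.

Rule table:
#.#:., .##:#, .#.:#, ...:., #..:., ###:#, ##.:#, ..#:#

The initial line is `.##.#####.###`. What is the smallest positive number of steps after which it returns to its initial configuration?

.##.#####.###

1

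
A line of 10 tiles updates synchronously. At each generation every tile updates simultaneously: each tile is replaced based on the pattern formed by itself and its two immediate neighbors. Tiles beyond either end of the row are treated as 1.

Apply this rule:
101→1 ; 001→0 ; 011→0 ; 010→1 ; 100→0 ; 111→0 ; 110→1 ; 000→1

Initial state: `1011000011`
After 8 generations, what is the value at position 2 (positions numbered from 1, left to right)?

1

1101011000
0111101010
1000111111
1010000000
1110111110
0011000011
0001011000
0101101010
position 2 holds 1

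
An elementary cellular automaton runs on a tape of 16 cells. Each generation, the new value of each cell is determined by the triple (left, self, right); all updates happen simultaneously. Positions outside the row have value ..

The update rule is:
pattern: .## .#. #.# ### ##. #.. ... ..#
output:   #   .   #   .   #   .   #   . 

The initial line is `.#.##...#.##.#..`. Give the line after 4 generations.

..##.##..####.##

..###.#..####..#
#.#.##...#..#...
.#.###.#......##
..##.##..####.##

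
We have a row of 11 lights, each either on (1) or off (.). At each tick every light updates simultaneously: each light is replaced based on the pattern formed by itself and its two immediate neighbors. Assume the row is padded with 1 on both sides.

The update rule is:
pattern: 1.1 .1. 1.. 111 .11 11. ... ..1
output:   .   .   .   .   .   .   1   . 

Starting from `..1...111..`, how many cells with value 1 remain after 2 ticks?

tick 1: ....1......
tick 2: .11...1111.
count of 1: 6

6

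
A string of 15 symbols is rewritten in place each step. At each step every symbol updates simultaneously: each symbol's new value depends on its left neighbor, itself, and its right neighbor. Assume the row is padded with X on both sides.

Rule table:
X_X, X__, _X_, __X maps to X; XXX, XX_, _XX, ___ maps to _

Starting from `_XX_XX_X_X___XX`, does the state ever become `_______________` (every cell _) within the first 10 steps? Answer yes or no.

no

X__X__XXXXX_X__
_XXXXX_____XXXX
X_____X___X____
_X___XXX_XXX__X
XXX_X___X___XX_
___XXX_XXX_X__X
X_X___X___XXXX_
_XXX_XXX_X____X
X___X___XXX__X_
_X_XXX_X___XXXX
step 10 is _X_XXX_X___XXXX, still not uniform _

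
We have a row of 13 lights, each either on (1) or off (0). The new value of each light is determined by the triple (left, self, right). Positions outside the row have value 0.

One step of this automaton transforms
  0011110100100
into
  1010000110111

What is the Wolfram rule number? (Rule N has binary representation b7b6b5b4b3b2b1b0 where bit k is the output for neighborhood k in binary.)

position 3: 111 → 0  (bit 7 = 0)
position 5: 110 → 0  (bit 6 = 0)
position 6: 101 → 0  (bit 5 = 0)
position 8: 100 → 1  (bit 4 = 1)
position 2: 011 → 1  (bit 3 = 1)
position 7: 010 → 1  (bit 2 = 1)
position 1: 001 → 0  (bit 1 = 0)
position 0: 000 → 1  (bit 0 = 1)
bits b7..b0 = 00011101 = 29

29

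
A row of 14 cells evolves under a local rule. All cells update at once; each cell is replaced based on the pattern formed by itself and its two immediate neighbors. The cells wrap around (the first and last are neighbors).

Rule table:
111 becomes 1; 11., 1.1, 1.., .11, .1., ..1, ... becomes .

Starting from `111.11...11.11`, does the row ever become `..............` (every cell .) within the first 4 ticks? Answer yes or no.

yes

11...........1
1.............
..............
all cells are . at tick 3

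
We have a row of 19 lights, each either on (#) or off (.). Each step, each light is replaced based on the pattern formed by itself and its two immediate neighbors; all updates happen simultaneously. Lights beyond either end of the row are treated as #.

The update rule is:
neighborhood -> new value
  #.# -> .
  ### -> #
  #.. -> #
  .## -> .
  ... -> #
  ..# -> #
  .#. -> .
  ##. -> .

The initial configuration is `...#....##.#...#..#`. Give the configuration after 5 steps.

###...##.##.#...###

step 1: ###.####....###.##.
step 2: ##...##.####.#.....
step 3: #.###....##...#####
step 4: ...#.####..###.####
step 5: ###...##.##.#...###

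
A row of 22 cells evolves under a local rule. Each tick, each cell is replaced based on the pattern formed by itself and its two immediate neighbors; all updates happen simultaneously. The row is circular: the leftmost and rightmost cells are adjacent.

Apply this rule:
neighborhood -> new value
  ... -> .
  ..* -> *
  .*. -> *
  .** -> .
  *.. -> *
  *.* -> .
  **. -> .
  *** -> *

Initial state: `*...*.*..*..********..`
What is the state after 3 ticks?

tick 1: **.**.******.******.**
tick 2: *......****...****...*
tick 3: .*....*.**.*.*.**.*.*.

.*....*.**.*.*.**.*.*.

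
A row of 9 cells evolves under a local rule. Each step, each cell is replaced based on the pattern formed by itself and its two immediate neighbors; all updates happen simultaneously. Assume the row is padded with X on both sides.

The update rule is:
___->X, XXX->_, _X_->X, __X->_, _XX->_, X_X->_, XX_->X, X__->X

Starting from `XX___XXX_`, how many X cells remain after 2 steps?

4

_XXX___X_
___XXX_X_
count of X: 4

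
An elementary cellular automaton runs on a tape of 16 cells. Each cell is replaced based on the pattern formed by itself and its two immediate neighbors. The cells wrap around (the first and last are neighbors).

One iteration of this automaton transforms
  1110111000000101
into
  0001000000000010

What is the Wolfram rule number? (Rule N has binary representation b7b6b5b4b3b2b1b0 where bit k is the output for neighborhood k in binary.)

position 0: 111 → 0  (bit 7 = 0)
position 2: 110 → 0  (bit 6 = 0)
position 3: 101 → 1  (bit 5 = 1)
position 7: 100 → 0  (bit 4 = 0)
position 4: 011 → 0  (bit 3 = 0)
position 13: 010 → 0  (bit 2 = 0)
position 12: 001 → 0  (bit 1 = 0)
position 8: 000 → 0  (bit 0 = 0)
bits b7..b0 = 00100000 = 32

32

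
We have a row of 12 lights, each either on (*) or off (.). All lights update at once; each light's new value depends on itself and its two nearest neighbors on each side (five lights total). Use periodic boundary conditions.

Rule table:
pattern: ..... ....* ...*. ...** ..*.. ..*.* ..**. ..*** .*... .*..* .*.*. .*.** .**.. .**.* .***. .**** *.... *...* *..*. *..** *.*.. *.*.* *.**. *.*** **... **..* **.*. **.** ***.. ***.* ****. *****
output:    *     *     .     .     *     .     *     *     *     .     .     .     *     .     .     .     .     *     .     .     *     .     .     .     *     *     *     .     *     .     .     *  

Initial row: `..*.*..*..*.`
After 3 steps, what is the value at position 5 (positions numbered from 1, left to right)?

*...*..*..**
***.*..*..*.
...**..*....
position 5 holds *

*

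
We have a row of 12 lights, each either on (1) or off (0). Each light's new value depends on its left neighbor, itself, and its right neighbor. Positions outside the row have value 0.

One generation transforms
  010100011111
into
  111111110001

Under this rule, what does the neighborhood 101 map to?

At position 2 the neighborhood is 101; the next row has 1 there.

1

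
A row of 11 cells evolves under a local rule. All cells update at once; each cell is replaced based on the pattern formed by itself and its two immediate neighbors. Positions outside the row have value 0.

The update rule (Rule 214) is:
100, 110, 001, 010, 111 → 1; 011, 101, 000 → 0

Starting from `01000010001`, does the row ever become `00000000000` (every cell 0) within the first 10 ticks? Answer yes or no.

11100111011
01111011001
10111001111
10011110111
11101110011
01100111101
10111011101
10011001101
11101110101
01100110101
tick 10 is 01100110101, still not uniform 0

no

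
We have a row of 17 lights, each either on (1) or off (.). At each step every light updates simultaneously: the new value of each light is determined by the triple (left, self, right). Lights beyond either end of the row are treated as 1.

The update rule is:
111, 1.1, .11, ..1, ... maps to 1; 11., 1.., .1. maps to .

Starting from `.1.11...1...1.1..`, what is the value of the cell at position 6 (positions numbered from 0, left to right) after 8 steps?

1

1.11..11..11.1..1
.11..11..11.1..11
11..11..11.1..111
1..11..11.1..1111
..11..11.1..11111
.11..11.1..111111
11..11.1..1111111
1..11.1..11111111
position 6 holds 1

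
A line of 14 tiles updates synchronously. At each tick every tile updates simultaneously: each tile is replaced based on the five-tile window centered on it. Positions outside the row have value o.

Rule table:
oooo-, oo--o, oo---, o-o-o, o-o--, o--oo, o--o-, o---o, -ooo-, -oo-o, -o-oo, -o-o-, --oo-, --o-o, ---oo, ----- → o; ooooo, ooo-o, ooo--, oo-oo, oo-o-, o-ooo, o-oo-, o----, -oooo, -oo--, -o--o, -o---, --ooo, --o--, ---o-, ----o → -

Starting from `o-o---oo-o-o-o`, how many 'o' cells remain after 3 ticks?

--o-oooo-oooo-
oooo--o----o--
--o-oo-------o
count of o: 4

4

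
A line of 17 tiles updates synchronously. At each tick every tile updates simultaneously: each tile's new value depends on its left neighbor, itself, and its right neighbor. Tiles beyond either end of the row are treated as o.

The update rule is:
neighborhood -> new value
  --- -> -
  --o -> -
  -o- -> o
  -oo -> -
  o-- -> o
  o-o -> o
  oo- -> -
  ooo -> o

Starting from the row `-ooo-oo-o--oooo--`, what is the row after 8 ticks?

oo-ooo-o-ooo-oo-o

o-o-o--ooo--oo-o-
-ooooo--o-o---ooo
o-ooo-o-oooo---oo
-o-o-ooo-oo-o---o
ooooo-o-o--ooo---
oooo-ooooo--o-o--
ooo-o-ooo-o-oooo-
oo-ooo-o-ooo-oo-o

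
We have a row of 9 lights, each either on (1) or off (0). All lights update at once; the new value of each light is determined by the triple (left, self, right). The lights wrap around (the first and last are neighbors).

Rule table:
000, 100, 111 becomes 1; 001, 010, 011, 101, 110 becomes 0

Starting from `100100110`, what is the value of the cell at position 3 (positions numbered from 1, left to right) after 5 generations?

1

010010000
001001111
100100110  (repeats generation 0; period 3)
generation 5: 001001111
position 3 holds 1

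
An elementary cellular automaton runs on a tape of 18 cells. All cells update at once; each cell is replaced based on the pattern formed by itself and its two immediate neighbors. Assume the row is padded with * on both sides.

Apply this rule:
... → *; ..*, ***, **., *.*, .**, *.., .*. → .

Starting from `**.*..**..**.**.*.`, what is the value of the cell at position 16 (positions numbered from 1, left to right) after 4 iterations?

..................
.****************.
..................  (repeats iteration 1; period 2)
iteration 4: .****************.
position 16 holds *

*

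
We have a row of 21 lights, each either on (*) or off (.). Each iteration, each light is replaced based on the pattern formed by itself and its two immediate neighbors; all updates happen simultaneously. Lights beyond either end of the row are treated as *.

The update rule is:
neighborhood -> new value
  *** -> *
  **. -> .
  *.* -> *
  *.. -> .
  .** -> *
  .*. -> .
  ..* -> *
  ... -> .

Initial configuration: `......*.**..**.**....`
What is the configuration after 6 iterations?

*.**..**.**....******

.....*.**..**.**....*
....*.**..**.**....**
...*.**..**.**....***
..*.**..**.**....****
.*.**..**.**....*****
*.**..**.**....******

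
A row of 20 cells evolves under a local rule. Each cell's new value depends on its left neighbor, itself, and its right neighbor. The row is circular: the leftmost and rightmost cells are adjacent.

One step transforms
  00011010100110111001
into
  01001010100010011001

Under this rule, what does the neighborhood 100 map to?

At position 0 the neighborhood is 100; the next row has 0 there.

0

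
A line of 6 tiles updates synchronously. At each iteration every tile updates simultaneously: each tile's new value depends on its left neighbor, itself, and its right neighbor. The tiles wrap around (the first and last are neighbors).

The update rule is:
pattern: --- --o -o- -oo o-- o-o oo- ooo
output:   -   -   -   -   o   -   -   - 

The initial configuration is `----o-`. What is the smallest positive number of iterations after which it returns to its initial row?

6

-----o
o-----
-o----
--o---
---o--
----o-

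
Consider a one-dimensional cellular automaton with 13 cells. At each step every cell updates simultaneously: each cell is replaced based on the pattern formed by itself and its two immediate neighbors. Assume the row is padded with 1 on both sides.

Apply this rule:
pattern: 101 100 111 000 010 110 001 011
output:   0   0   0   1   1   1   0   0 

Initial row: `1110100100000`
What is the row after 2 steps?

0010100100010

0010100101110
0010100100010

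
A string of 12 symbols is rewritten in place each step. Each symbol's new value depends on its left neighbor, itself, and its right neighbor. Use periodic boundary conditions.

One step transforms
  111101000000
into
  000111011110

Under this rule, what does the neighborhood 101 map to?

1

At position 4 the neighborhood is 101; the next row has 1 there.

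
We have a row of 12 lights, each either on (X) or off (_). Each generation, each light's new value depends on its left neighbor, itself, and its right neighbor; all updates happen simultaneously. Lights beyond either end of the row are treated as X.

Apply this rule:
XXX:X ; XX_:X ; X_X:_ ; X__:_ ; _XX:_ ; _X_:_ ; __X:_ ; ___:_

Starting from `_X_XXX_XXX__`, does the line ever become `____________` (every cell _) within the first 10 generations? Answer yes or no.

yes

generation 1: ____XX__XX__
generation 2: _____X___X__
generation 3: ____________
all cells are _ at generation 3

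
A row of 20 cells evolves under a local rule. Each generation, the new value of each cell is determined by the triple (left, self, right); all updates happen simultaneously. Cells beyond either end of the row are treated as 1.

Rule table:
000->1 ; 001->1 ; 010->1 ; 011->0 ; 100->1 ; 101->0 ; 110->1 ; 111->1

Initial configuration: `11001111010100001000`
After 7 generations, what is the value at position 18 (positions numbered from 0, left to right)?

1

11110111010111111111
11110011010011111111
11111101011101111111
11111101001100111111
11111101110111011111
11111100110011001111
11111111011101110111
position 18 holds 1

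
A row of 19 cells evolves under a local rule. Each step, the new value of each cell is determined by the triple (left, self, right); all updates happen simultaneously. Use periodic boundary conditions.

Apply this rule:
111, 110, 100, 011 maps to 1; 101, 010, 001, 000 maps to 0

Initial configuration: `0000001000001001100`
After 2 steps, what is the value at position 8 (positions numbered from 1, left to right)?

0000000100000101110
0000000010000001111
position 8 holds 0

0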